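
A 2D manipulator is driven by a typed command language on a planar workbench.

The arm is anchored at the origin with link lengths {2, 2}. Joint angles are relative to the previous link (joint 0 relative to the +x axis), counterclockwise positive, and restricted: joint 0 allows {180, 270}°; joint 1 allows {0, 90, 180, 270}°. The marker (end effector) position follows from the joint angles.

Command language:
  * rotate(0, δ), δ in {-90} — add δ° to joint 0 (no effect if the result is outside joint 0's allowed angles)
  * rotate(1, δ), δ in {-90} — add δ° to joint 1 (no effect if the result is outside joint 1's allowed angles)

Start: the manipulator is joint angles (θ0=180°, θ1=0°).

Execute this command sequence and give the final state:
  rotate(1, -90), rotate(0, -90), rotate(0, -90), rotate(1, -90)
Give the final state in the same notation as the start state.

initial: joint angles (θ0=180°, θ1=0°)
t=1 rotate(1, -90) ⇒ joint angles (θ0=180°, θ1=270°)
t=2 rotate(0, -90) ⇒ joint angles (θ0=180°, θ1=270°)
t=3 rotate(0, -90) ⇒ joint angles (θ0=180°, θ1=270°)
t=4 rotate(1, -90) ⇒ joint angles (θ0=180°, θ1=180°)

joint angles (θ0=180°, θ1=180°)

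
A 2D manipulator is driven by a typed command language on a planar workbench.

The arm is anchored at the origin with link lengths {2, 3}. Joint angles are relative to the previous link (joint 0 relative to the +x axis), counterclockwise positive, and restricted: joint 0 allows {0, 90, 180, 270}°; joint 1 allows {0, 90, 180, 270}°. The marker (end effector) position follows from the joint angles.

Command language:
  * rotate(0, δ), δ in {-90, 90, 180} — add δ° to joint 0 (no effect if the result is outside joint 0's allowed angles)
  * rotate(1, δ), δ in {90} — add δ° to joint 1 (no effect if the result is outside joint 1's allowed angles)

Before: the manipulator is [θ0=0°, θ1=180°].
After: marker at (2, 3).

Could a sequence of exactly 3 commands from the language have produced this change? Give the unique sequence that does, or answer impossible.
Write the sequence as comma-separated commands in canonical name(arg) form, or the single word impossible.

rotate(1, 90), rotate(1, 90), rotate(1, 90)

start: [θ0=0°, θ1=180°]
1. rotate(1, 90) → [θ0=0°, θ1=270°]
2. rotate(1, 90) → [θ0=0°, θ1=0°]
3. rotate(1, 90) → [θ0=0°, θ1=90°]
uniquely the one of 64 3-step routes that fits.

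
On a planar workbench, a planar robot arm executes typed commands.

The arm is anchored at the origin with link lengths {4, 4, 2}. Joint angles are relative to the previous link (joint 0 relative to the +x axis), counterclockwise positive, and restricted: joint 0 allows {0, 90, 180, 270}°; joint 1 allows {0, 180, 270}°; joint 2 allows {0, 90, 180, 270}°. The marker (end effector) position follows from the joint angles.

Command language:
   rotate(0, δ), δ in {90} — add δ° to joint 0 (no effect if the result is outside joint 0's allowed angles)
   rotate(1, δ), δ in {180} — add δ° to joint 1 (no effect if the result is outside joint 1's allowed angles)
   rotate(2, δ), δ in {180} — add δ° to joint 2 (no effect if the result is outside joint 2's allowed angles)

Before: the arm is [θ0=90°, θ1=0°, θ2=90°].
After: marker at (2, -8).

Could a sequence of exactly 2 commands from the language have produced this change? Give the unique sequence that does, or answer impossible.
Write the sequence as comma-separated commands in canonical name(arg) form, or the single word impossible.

rotate(0, 90), rotate(0, 90)

begin: [θ0=90°, θ1=0°, θ2=90°]
1. rotate(0, 90) → [θ0=180°, θ1=0°, θ2=90°]
2. rotate(0, 90) → [θ0=270°, θ1=0°, θ2=90°]
no rival 2-sequence matches.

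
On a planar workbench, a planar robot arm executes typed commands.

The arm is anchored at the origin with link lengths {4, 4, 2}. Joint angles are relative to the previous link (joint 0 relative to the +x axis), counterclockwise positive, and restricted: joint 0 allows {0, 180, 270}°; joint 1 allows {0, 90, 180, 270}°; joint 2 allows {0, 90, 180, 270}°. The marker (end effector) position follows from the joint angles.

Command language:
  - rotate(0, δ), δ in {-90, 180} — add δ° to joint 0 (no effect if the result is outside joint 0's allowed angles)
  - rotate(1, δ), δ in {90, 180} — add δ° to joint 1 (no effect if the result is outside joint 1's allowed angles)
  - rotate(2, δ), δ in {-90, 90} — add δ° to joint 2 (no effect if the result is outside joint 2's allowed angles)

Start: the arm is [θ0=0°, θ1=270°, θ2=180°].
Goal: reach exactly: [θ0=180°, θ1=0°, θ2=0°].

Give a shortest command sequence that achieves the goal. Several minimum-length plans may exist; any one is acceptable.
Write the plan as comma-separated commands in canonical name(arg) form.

rotate(2, -90), rotate(2, -90), rotate(0, 180), rotate(1, 90)

t0: [θ0=0°, θ1=270°, θ2=180°]
t=1 rotate(2, -90) ⇒ [θ0=0°, θ1=270°, θ2=90°]
t=2 rotate(2, -90) ⇒ [θ0=0°, θ1=270°, θ2=0°]
t=3 rotate(0, 180) ⇒ [θ0=180°, θ1=270°, θ2=0°]
t=4 rotate(1, 90) ⇒ [θ0=180°, θ1=0°, θ2=0°]
minimal: 4 command(s), checked below 4.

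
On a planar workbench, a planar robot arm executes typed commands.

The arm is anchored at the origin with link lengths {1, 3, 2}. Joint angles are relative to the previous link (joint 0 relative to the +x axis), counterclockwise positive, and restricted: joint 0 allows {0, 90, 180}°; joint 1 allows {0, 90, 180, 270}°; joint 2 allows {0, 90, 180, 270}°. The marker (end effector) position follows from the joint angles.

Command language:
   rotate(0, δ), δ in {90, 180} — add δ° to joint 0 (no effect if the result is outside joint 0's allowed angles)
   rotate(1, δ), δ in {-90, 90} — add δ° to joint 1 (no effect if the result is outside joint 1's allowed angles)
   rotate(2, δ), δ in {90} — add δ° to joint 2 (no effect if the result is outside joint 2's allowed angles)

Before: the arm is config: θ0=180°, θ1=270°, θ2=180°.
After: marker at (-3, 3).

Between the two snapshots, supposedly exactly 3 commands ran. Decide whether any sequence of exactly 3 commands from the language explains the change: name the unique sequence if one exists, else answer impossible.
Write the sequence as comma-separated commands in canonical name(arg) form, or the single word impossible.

from: config: θ0=180°, θ1=270°, θ2=180°
[1] after rotate(2, 90): config: θ0=180°, θ1=270°, θ2=270°
[2] after rotate(2, 90): config: θ0=180°, θ1=270°, θ2=0°
[3] after rotate(2, 90): config: θ0=180°, θ1=270°, θ2=90°
uniquely the one of 125 3-step routes that fits.

rotate(2, 90), rotate(2, 90), rotate(2, 90)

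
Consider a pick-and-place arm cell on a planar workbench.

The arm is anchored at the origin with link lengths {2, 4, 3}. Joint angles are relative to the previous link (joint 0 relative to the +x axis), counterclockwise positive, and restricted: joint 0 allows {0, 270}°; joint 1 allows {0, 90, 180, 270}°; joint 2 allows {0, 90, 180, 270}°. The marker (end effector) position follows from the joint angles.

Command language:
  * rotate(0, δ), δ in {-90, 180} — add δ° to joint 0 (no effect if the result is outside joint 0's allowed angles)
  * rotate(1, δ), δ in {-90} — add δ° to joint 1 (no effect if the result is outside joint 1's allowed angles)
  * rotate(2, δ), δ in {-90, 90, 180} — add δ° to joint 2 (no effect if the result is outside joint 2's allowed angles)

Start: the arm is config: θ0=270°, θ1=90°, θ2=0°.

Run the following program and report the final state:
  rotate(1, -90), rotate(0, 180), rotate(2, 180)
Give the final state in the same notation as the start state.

t0: config: θ0=270°, θ1=90°, θ2=0°
1. rotate(1, -90) → config: θ0=270°, θ1=0°, θ2=0°
2. rotate(0, 180) → config: θ0=270°, θ1=0°, θ2=0°
3. rotate(2, 180) → config: θ0=270°, θ1=0°, θ2=180°

config: θ0=270°, θ1=0°, θ2=180°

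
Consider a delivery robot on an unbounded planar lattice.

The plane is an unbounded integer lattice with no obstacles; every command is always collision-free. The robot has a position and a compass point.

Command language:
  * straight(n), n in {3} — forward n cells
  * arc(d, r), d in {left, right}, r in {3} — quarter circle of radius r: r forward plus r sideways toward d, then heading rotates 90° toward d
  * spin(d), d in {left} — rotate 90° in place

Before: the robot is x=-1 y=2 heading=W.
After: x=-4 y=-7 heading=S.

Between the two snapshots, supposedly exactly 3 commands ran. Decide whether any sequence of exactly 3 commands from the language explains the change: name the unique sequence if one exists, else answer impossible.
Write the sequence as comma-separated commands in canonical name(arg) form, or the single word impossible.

key: position moved to (-4,-7) AND the heading swung to S — translation plus rotation needed
initial: x=-1 y=2 heading=W
1. arc(left, 3) → x=-4 y=-1 heading=S
2. straight(3) → x=-4 y=-4 heading=S
3. straight(3) → x=-4 y=-7 heading=S
all 64 alternatives checked — unique.

arc(left, 3), straight(3), straight(3)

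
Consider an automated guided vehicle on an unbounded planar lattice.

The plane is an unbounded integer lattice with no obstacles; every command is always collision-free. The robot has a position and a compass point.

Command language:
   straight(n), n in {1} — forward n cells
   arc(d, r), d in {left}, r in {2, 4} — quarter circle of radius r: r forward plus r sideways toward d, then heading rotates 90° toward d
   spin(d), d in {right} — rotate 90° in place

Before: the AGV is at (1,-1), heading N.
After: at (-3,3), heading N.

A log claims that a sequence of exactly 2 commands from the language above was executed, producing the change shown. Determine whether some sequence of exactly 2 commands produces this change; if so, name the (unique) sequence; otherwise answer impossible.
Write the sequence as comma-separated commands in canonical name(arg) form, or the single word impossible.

key: heading stays N — rotations cancel among the 2 commands
t0: at (1,-1), heading N
t=1 arc(left, 4) ⇒ at (-3,3), heading W
t=2 spin(right) ⇒ at (-3,3), heading N
all 16 alternatives checked — unique.

arc(left, 4), spin(right)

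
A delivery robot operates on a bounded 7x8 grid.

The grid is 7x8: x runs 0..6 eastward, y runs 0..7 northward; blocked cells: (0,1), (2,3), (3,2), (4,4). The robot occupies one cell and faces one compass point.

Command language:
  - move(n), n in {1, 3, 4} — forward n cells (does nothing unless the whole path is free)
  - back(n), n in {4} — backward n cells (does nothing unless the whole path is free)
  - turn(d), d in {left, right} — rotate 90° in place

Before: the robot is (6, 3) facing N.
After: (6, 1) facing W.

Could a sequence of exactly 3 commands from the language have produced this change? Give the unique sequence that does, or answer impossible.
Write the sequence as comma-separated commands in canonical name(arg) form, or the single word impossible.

all 216 sequences checked — none match.

impossible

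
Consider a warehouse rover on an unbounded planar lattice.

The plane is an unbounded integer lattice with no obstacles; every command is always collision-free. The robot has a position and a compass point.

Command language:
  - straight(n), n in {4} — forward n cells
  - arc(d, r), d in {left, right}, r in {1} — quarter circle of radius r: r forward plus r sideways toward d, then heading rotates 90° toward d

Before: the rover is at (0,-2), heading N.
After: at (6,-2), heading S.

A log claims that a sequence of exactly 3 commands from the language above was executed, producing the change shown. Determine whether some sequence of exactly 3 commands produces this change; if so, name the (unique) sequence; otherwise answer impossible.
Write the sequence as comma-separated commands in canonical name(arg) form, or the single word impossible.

key: position moved to (6,-2) AND the heading swung to S — translation plus rotation needed
t0: at (0,-2), heading N
[1] after arc(right, 1): at (1,-1), heading E
[2] after straight(4): at (5,-1), heading E
[3] after arc(right, 1): at (6,-2), heading S
no rival 3-sequence matches.

arc(right, 1), straight(4), arc(right, 1)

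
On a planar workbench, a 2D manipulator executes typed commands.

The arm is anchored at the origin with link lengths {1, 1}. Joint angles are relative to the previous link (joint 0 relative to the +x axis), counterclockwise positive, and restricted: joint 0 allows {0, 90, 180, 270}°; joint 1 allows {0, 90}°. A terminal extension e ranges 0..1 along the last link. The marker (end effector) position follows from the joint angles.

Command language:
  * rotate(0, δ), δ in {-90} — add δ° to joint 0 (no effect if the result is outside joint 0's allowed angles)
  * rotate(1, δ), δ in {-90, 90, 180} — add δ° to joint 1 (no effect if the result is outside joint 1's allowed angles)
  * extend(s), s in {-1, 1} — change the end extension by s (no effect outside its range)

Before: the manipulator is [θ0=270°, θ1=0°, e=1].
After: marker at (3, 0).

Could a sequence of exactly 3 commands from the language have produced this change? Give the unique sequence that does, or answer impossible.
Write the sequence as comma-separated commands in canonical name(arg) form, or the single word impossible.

t0: [θ0=270°, θ1=0°, e=1]
1. rotate(0, -90) → [θ0=180°, θ1=0°, e=1]
2. rotate(0, -90) → [θ0=90°, θ1=0°, e=1]
3. rotate(0, -90) → [θ0=0°, θ1=0°, e=1]
all 216 alternatives checked — unique.

rotate(0, -90), rotate(0, -90), rotate(0, -90)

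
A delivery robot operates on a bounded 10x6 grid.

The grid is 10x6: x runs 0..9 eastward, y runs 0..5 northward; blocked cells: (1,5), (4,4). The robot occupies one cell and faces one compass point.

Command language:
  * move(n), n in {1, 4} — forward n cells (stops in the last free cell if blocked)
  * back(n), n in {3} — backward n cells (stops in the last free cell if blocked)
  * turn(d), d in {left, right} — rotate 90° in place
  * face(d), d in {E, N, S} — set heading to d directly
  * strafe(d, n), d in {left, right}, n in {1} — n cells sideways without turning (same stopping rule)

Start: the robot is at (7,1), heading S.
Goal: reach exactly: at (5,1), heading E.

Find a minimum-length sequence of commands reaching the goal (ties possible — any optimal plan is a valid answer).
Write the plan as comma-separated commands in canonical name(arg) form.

strafe(left, 1), face(E), back(3)

start: at (7,1), heading S
step 1 (strafe(left, 1)): at (8,1), heading S
step 2 (face(E)): at (8,1), heading E
step 3 (back(3)): at (5,1), heading E
no 2-step plan works, so 3 is optimal.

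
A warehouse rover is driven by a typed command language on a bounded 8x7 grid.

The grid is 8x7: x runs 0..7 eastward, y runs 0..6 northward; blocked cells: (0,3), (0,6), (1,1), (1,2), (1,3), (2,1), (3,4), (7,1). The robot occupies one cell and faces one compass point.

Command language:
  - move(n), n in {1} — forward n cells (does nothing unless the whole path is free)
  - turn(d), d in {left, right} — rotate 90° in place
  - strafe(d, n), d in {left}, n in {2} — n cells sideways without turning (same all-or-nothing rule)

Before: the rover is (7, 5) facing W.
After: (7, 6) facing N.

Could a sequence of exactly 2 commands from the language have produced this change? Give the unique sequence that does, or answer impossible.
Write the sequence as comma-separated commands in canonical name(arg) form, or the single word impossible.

turn(right), move(1)

key: order matters: swapping turn(right) and move(1) lands elsewhere
start: (7, 5) facing W
t=1 turn(right) ⇒ (7, 5) facing N
t=2 move(1) ⇒ (7, 6) facing N
no rival 2-sequence matches.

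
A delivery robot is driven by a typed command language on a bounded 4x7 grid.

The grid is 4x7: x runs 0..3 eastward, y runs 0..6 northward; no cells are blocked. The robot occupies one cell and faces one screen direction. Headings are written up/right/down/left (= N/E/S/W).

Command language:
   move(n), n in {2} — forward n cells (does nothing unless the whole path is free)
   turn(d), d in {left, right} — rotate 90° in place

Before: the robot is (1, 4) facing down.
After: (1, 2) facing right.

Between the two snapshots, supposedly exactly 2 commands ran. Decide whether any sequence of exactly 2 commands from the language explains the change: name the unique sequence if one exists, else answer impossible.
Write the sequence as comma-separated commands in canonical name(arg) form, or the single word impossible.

move(2), turn(left)

key: position moved to (1,2) AND the heading swung to E — translation plus rotation needed
t0: (1, 4) facing down
[1] after move(2): (1, 2) facing down
[2] after turn(left): (1, 2) facing right
all 9 alternatives checked — unique.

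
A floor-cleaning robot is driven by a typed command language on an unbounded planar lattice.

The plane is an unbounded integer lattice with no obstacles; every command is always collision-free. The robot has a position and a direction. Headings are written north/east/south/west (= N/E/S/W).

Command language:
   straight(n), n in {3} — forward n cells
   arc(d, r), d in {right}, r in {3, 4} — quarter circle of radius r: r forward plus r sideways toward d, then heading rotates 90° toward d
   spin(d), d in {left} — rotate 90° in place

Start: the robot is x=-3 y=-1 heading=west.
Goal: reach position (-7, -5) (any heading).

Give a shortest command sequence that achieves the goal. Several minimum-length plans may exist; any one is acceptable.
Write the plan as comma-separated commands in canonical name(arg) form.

from: x=-3 y=-1 heading=west
step 1 (spin(left)): x=-3 y=-1 heading=south
step 2 (arc(right, 4)): x=-7 y=-5 heading=west
nothing shorter than 2 reaches the goal.

spin(left), arc(right, 4)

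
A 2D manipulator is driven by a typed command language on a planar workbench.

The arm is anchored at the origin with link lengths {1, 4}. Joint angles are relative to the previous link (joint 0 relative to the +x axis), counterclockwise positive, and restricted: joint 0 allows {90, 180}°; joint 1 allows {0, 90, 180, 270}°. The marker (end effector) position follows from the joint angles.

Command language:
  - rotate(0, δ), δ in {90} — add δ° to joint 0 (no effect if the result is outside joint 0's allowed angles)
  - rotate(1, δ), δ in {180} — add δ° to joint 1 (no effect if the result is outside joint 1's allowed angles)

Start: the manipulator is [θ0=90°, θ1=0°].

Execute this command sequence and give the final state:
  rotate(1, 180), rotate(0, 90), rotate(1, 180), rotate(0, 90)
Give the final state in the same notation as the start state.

[θ0=180°, θ1=0°]

from: [θ0=90°, θ1=0°]
t=1 rotate(1, 180) ⇒ [θ0=90°, θ1=180°]
t=2 rotate(0, 90) ⇒ [θ0=180°, θ1=180°]
t=3 rotate(1, 180) ⇒ [θ0=180°, θ1=0°]
t=4 rotate(0, 90) ⇒ [θ0=180°, θ1=0°]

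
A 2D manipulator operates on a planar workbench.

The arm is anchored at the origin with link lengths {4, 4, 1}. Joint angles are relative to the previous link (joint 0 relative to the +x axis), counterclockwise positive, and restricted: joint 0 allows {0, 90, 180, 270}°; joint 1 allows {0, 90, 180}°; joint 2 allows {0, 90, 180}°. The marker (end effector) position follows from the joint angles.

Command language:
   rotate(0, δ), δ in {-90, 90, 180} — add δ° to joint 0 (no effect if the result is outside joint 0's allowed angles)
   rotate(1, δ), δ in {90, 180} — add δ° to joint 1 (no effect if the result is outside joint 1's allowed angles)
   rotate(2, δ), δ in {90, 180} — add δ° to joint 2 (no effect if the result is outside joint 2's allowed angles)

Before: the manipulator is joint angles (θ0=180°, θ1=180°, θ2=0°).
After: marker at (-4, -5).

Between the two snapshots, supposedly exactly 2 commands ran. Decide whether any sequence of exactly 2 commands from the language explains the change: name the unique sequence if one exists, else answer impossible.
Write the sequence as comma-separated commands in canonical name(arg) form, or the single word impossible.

key: running rotate(1, 90) before rotate(1, 180) would end elsewhere — order is forced
begin: joint angles (θ0=180°, θ1=180°, θ2=0°)
1. rotate(1, 180) → joint angles (θ0=180°, θ1=0°, θ2=0°)
2. rotate(1, 90) → joint angles (θ0=180°, θ1=90°, θ2=0°)
all 49 alternatives checked — unique.

rotate(1, 180), rotate(1, 90)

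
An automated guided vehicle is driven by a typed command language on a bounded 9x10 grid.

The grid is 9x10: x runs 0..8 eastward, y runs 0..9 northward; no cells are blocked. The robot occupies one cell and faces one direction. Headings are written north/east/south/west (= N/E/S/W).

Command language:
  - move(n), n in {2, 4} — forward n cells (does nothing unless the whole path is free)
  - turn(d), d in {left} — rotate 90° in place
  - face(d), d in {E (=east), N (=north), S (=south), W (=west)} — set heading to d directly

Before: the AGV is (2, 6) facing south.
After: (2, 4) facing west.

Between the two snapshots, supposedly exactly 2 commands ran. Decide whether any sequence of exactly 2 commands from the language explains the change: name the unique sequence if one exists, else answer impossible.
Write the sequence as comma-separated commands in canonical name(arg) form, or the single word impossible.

key: cell and facing (now W) both changed — the 2 commands mix motion and turning
from: (2, 6) facing south
1. move(2) → (2, 4) facing south
2. face(W) → (2, 4) facing west
no other 2-command option fits: unique.

move(2), face(W)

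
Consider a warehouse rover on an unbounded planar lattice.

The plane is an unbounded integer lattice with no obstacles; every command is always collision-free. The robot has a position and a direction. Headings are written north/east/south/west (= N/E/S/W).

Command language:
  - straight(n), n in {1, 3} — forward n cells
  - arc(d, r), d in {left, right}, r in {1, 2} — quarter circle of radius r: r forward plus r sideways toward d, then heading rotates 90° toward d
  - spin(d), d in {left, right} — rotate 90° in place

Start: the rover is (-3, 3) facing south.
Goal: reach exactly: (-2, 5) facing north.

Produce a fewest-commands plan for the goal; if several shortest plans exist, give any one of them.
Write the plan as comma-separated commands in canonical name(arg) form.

t0: (-3, 3) facing south
1. spin(left) → (-3, 3) facing east
2. arc(left, 1) → (-2, 4) facing north
3. straight(1) → (-2, 5) facing north
shorter routes all fall short; 3 is best.

spin(left), arc(left, 1), straight(1)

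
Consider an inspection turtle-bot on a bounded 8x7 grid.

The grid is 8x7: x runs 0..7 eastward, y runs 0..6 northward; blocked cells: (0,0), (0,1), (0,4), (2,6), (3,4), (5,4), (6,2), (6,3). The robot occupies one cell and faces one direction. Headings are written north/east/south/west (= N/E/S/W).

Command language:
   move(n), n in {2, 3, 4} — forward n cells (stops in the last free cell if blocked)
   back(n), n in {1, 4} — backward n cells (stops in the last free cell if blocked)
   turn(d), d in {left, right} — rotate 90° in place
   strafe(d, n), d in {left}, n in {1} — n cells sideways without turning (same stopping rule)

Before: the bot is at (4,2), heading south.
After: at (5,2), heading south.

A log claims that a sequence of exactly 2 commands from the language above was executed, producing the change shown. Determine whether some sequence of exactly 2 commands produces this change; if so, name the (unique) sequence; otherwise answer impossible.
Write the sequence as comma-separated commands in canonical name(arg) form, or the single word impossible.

strafe(left, 1), strafe(left, 1)

key: the second strafe(left, 1) is stopped early by the blocked cell at (6,2)
t0: at (4,2), heading south
1. strafe(left, 1) → at (5,2), heading south
2. strafe(left, 1) → at (5,2), heading south
uniquely the one of 64 2-step routes that fits.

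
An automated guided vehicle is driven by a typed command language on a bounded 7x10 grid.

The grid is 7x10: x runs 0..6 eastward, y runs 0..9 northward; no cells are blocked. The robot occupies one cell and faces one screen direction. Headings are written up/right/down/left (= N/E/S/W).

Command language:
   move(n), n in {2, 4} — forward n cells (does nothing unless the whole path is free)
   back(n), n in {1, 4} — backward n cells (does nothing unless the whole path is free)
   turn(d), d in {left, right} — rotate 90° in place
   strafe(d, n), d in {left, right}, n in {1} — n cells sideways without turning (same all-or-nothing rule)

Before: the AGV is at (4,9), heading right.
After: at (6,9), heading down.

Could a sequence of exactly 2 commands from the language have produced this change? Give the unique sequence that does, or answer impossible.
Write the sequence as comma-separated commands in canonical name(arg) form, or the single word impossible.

move(2), turn(right)

key: cell and facing (now S) both changed — the 2 commands mix motion and turning
begin: at (4,9), heading right
[1] after move(2): at (6,9), heading right
[2] after turn(right): at (6,9), heading down
no other 2-command option fits: unique.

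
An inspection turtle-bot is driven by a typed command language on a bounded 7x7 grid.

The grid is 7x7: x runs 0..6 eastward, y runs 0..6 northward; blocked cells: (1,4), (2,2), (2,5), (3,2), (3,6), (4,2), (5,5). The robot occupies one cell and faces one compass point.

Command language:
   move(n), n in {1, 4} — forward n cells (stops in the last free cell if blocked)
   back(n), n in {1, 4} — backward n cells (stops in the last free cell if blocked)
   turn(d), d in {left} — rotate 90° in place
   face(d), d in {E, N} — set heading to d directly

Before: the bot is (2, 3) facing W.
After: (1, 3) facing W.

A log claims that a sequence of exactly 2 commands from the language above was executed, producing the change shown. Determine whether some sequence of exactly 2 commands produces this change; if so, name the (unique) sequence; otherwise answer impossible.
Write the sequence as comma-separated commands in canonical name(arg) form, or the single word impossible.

key: move(4) runs into the grid edge before its full distance
t0: (2, 3) facing W
1. move(4) → (0, 3) facing W
2. back(1) → (1, 3) facing W
no other 2-command option fits: unique.

move(4), back(1)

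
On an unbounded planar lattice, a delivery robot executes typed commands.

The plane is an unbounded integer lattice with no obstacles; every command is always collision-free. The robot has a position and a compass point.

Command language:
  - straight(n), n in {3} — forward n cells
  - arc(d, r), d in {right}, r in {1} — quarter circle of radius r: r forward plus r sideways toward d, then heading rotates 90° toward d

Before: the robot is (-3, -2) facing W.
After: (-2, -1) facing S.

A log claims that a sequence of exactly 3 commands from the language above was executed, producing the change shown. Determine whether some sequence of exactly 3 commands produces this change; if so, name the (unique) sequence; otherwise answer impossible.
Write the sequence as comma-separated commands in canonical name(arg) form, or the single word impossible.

key: position moved to (-2,-1) AND the heading swung to S — translation plus rotation needed
t0: (-3, -2) facing W
1. arc(right, 1) → (-4, -1) facing N
2. arc(right, 1) → (-3, 0) facing E
3. arc(right, 1) → (-2, -1) facing S
no other 3-command option fits: unique.

arc(right, 1), arc(right, 1), arc(right, 1)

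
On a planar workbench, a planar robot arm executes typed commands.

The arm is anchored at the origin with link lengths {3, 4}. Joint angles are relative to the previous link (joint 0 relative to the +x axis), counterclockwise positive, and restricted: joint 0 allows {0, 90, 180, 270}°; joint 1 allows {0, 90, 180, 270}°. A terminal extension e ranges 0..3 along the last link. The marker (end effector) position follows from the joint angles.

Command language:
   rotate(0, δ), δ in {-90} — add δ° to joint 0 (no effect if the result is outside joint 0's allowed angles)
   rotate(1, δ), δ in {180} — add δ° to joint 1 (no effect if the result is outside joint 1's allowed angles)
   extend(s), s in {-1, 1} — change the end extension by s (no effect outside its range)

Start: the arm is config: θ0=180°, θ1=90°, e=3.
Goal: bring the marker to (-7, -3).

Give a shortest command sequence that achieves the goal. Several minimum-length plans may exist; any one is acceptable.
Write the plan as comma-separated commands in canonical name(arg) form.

rotate(1, 180), rotate(0, -90), rotate(0, -90), rotate(0, -90)

initial: config: θ0=180°, θ1=90°, e=3
t=1 rotate(1, 180) ⇒ config: θ0=180°, θ1=270°, e=3
t=2 rotate(0, -90) ⇒ config: θ0=90°, θ1=270°, e=3
t=3 rotate(0, -90) ⇒ config: θ0=0°, θ1=270°, e=3
t=4 rotate(0, -90) ⇒ config: θ0=270°, θ1=270°, e=3
no 3-step plan works, so 4 is optimal.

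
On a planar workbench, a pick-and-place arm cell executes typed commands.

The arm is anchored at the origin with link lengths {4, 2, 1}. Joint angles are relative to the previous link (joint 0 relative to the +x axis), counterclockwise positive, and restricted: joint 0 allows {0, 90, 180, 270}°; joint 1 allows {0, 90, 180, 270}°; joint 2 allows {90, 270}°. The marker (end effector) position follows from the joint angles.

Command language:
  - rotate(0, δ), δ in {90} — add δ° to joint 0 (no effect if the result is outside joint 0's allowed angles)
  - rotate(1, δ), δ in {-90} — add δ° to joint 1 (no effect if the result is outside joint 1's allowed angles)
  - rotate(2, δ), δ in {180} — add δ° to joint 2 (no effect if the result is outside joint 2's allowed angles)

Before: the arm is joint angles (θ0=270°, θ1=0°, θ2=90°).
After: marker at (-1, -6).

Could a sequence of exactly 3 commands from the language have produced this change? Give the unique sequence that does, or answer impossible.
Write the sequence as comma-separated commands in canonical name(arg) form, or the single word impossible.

rotate(2, 180), rotate(2, 180), rotate(2, 180)

start: joint angles (θ0=270°, θ1=0°, θ2=90°)
[1] after rotate(2, 180): joint angles (θ0=270°, θ1=0°, θ2=270°)
[2] after rotate(2, 180): joint angles (θ0=270°, θ1=0°, θ2=90°)
[3] after rotate(2, 180): joint angles (θ0=270°, θ1=0°, θ2=270°)
uniquely the one of 27 3-step routes that fits.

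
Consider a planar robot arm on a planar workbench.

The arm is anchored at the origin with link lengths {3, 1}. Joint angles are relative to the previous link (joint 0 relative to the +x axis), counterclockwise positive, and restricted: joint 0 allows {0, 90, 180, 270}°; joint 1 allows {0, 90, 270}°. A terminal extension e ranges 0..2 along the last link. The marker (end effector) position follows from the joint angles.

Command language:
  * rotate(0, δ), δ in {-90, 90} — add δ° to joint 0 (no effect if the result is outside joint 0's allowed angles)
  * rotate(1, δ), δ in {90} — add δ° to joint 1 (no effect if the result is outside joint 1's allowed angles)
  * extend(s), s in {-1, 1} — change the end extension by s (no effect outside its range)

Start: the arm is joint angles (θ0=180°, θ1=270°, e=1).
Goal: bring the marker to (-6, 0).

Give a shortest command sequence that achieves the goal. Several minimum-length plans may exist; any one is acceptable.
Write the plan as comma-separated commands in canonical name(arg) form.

initial: joint angles (θ0=180°, θ1=270°, e=1)
1. extend(1) → joint angles (θ0=180°, θ1=270°, e=2)
2. rotate(1, 90) → joint angles (θ0=180°, θ1=0°, e=2)
nothing shorter than 2 reaches the goal.

extend(1), rotate(1, 90)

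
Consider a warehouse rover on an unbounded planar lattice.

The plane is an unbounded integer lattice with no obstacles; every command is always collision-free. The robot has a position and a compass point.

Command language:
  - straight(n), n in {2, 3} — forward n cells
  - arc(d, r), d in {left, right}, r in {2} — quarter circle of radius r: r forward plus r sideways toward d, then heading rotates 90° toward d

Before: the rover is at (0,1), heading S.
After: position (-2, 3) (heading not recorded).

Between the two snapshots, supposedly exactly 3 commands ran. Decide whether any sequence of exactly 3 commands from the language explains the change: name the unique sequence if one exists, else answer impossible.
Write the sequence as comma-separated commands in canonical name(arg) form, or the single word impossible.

arc(right, 2), arc(right, 2), arc(right, 2)

begin: at (0,1), heading S
step 1 (arc(right, 2)): at (-2,-1), heading W
step 2 (arc(right, 2)): at (-4,1), heading N
step 3 (arc(right, 2)): at (-2,3), heading E
all 64 alternatives checked — unique.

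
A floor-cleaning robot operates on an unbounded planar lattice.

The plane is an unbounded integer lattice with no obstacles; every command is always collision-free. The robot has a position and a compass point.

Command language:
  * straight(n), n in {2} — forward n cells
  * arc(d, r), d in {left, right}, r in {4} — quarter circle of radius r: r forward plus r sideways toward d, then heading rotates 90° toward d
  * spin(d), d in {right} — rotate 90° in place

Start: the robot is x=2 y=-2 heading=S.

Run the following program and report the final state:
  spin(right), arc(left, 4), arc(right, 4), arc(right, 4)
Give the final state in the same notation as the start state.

x=-10 y=-6 heading=N

t0: x=2 y=-2 heading=S
step 1 (spin(right)): x=2 y=-2 heading=W
step 2 (arc(left, 4)): x=-2 y=-6 heading=S
step 3 (arc(right, 4)): x=-6 y=-10 heading=W
step 4 (arc(right, 4)): x=-10 y=-6 heading=N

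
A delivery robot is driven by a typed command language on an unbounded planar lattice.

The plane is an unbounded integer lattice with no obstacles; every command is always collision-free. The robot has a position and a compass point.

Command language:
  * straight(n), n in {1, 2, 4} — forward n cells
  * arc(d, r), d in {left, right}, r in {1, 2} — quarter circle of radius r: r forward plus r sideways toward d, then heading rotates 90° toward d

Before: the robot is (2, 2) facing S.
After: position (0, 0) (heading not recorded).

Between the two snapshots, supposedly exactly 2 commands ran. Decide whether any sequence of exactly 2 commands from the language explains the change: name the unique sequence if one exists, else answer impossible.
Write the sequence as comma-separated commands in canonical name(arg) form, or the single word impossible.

arc(right, 1), arc(left, 1)

key: running arc(left, 1) before arc(right, 1) would end elsewhere — order is forced
initial: (2, 2) facing S
step 1 (arc(right, 1)): (1, 1) facing W
step 2 (arc(left, 1)): (0, 0) facing S
no rival 2-sequence matches.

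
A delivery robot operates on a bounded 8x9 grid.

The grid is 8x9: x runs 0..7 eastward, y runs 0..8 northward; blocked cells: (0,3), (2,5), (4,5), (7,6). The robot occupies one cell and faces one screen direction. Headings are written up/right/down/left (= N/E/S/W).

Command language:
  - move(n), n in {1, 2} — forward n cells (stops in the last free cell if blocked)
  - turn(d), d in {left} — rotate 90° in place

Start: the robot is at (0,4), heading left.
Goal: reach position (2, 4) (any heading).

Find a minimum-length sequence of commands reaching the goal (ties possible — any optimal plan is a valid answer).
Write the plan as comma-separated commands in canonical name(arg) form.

start: at (0,4), heading left
1. turn(left) → at (0,4), heading down
2. turn(left) → at (0,4), heading right
3. move(2) → at (2,4), heading right
shorter routes all fall short; 3 is best.

turn(left), turn(left), move(2)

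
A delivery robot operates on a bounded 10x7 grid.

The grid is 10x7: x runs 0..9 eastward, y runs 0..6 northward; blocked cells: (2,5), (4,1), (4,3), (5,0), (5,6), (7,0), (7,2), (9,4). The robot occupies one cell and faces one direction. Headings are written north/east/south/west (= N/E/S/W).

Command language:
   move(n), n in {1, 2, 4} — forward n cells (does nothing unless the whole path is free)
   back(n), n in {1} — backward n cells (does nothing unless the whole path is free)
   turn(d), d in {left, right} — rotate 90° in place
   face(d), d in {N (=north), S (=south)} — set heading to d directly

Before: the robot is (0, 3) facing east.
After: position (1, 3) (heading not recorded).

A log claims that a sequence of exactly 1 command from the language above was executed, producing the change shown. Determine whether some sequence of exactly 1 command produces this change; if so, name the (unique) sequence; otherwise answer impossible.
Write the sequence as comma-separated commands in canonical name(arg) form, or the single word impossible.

from: (0, 3) facing east
[1] after move(1): (1, 3) facing east
no rival 1-sequence matches.

move(1)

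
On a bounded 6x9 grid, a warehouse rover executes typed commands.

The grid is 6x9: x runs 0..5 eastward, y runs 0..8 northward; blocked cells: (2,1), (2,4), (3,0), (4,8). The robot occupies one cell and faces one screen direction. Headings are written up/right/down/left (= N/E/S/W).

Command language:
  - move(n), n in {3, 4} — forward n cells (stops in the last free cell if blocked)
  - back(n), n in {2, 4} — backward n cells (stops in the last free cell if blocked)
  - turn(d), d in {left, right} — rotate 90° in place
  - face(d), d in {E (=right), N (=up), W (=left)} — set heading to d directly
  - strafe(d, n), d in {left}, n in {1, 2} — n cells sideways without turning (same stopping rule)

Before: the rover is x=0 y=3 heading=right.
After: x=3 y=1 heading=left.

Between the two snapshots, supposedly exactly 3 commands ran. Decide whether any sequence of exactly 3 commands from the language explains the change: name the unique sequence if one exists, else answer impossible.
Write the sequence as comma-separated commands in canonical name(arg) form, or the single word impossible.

key: position moved to (3,1) AND the heading swung to W — translation plus rotation needed
initial: x=0 y=3 heading=right
step 1 (move(3)): x=3 y=3 heading=right
step 2 (face(W)): x=3 y=3 heading=left
step 3 (strafe(left, 2)): x=3 y=1 heading=left
no other 3-command option fits: unique.

move(3), face(W), strafe(left, 2)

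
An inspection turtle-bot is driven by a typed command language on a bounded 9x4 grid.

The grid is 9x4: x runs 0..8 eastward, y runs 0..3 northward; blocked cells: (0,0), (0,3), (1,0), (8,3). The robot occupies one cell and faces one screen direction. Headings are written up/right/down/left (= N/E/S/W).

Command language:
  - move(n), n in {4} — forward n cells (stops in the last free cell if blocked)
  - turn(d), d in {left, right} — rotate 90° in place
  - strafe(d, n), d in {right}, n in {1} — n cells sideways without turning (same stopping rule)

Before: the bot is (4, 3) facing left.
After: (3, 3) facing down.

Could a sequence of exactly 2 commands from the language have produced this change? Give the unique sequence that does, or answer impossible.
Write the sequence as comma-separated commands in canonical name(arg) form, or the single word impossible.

turn(left), strafe(right, 1)

key: cell and facing (now S) both changed — the 2 commands mix motion and turning
t0: (4, 3) facing left
1. turn(left) → (4, 3) facing down
2. strafe(right, 1) → (3, 3) facing down
uniquely the one of 16 2-step routes that fits.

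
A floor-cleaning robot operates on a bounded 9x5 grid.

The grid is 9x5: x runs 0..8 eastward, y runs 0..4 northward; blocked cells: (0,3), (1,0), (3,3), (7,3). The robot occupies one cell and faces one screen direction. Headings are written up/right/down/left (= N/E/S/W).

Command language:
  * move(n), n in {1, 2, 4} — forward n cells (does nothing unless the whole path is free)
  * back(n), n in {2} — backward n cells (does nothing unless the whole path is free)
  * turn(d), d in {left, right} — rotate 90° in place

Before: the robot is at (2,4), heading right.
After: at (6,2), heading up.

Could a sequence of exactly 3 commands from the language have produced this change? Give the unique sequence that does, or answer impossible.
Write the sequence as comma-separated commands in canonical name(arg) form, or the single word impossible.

move(4), turn(left), back(2)

key: cell and facing (now N) both changed — the 3 commands mix motion and turning
start: at (2,4), heading right
[1] after move(4): at (6,4), heading right
[2] after turn(left): at (6,4), heading up
[3] after back(2): at (6,2), heading up
no rival 3-sequence matches.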